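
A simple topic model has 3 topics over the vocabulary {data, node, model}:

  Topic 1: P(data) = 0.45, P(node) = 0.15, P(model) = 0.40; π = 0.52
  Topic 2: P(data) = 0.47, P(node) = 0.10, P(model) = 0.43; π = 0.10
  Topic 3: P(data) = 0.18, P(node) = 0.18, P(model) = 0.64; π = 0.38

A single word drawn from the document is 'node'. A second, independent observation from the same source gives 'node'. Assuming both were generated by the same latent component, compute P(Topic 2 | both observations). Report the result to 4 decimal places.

The responsibility of component k is P(Z=k) f_k(x) divided by Σ_j P(Z=j) f_j(x).
Since both observations come from the same component, the likelihood for component k is f_k(x₁)·f_k(x₂).
  L_1 = [0.15] × [0.15] = 0.0225
  L_2 = [0.1] × [0.1] = 0.01
  L_3 = [0.18] × [0.18] = 0.0324
Unnormalised posteriors:
  P(Z=1)·L_1 = 0.52 × 0.0225 = 0.0117
  P(Z=2)·L_2 = 0.10 × 0.01 = 0.001
  P(Z=3)·L_3 = 0.38 × 0.0324 = 0.012312
Marginal: 0.0117 + 0.001 + 0.012312 = 0.025012
So the posterior for Topic 2 is 0.001 / 0.025012 ≈ 0.0400.

0.0400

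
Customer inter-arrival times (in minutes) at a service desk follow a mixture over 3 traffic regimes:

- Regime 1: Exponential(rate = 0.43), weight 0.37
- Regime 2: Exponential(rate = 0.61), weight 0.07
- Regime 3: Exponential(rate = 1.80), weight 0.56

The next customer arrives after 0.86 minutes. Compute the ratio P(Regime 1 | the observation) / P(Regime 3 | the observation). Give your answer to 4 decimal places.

0.5127

Posterior odds = (π_i f_i(x)) / (π_j f_j(x)); the normalising sum cancels.
Exponential densities:
  L_1 = 0.297075
  L_2 = 0.360993
  L_3 = 0.382811
Odds = (0.37/0.56) × (0.297075/0.382811) = 0.660714 × 0.776036 ≈ 0.5127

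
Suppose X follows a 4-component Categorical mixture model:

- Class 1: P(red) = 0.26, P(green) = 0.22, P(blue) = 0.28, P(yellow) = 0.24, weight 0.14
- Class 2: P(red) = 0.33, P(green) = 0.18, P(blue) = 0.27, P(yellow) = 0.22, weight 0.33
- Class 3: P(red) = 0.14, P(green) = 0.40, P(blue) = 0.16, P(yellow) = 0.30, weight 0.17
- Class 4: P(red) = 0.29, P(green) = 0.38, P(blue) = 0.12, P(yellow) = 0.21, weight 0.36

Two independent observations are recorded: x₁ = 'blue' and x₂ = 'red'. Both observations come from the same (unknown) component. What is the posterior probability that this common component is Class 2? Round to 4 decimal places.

Apply Bayes' rule: the posterior for each component is proportional to its prior times its likelihood at x.
Since both observations come from the same component, the likelihood for component k is f_k(x₁)·f_k(x₂).
  f_1 = [0.28] × [0.26] = 0.0728
  f_2 = [0.27] × [0.33] = 0.0891
  f_3 = [0.16] × [0.14] = 0.0224
  f_4 = [0.12] × [0.29] = 0.0348
Unnormalised posteriors:
  P(Z=1)·f_1 = 0.14 × 0.0728 = 0.010192
  P(Z=2)·f_2 = 0.33 × 0.0891 = 0.029403
  P(Z=3)·f_3 = 0.17 × 0.0224 = 0.003808
  P(Z=4)·f_4 = 0.36 × 0.0348 = 0.012528
Marginal: 0.010192 + 0.029403 + 0.003808 + 0.012528 = 0.055931
P(Class 2 | x₁,x₂) ≈ 0.5257

0.5257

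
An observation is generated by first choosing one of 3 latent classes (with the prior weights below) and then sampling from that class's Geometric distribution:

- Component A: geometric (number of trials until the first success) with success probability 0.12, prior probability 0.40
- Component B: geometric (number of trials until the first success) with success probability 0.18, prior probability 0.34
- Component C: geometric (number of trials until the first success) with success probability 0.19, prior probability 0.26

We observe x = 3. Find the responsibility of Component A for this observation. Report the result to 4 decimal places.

Apply Bayes' rule: the posterior for each component is proportional to its prior times its likelihood at x.
Component likelihoods at x = 3:
  f_A = 0.12·(1−0.12)^2 = 0.12·0.7744 = 0.092928
  f_B = 0.18·(1−0.18)^2 = 0.18·0.6724 = 0.121032
  f_C = 0.19·(1−0.19)^2 = 0.19·0.6561 = 0.124659
Weight by the priors:
  P(Z=A)·f_A = 0.40 × 0.092928 = 0.0371712
  P(Z=B)·f_B = 0.34 × 0.121032 = 0.0411509
  P(Z=C)·f_C = 0.26 × 0.124659 = 0.0324113
Marginal: 0.0371712 + 0.0411509 + 0.0324113 = 0.110733
Responsibility of Component A: 0.0371712 / 0.110733 ≈ 0.3357

0.3357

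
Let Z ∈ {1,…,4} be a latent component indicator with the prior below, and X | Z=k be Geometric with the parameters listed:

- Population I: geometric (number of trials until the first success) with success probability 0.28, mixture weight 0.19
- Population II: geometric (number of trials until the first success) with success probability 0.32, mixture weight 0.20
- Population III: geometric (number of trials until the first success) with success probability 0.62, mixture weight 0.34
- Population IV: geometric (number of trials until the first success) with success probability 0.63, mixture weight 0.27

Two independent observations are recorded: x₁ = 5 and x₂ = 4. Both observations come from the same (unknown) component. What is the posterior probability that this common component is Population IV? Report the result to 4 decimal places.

0.0326

By Bayes' theorem, P(k | x) = π_k f_k(x) / Σ_j π_j f_j(x).
Since both observations come from the same component, the likelihood for component k is f_k(x₁)·f_k(x₂).
  L_I = [0.0752468] × [0.104509] = 0.007864
  L_II = [0.0684204] × [0.100618] = 0.00688434
  L_III = [0.0129278] × [0.0340206] = 0.000439813
  L_IV = [0.0118072] × [0.0319114] = 0.000376785
Prior × likelihood for each component:
  π_I·L_I = 0.19 × 0.007864 = 0.00149416
  π_II·L_II = 0.20 × 0.00688434 = 0.00137687
  π_III·L_III = 0.34 × 0.000439813 = 0.000149537
  π_IV·L_IV = 0.27 × 0.000376785 = 0.000101732
Sum: 0.00149416 + 0.00137687 + 0.000149537 + 0.000101732 = 0.0031223
Responsibility of Population IV: 0.000101732 / 0.0031223 ≈ 0.0326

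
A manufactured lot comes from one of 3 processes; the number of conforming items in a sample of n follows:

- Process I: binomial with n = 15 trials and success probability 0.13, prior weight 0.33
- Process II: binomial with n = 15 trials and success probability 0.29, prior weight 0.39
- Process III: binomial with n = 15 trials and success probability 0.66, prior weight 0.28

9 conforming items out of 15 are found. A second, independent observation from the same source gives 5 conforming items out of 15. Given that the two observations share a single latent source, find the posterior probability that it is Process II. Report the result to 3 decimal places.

By Bayes' theorem, P(k | x) = π_k f_k(x) / Σ_j π_j f_j(x).
Since both observations come from the same component, the likelihood for component k is f_k(x₁)·f_k(x₂).
  f_I = [2.30149e-05] × [0.027699] = 6.37491e-07
  f_II = [0.00930114] × [0.200507] = 0.00186494
  f_III = [0.183727] × [0.00776362] = 0.00142639
Multiply by the mixture weights:
  π_I·f_I = 0.33 × 6.37491e-07 = 2.10372e-07
  π_II·f_II = 0.39 × 0.00186494 = 0.000727327
  π_III·f_III = 0.28 × 0.00142639 = 0.000399388
Normaliser: 2.10372e-07 + 0.000727327 + 0.000399388 = 0.00112693
P(Process II | x₁,x₂) ≈ 0.645

0.645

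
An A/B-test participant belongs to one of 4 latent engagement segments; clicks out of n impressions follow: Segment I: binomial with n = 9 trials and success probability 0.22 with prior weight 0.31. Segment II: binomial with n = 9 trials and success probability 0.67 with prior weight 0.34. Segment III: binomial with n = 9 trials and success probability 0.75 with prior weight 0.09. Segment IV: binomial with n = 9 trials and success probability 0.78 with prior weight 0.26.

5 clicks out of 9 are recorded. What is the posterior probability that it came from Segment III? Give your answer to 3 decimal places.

By Bayes' theorem, P(k | x) = π_k f_k(x) / Σ_j π_j f_j(x).
Binomial probabilities:
  f_I = C(9,5)·0.22^5·0.78^4 = 126·0.000515363·0.370151 = 0.024036
  f_II = C(9,5)·0.67^5·0.33^4 = 126·0.135013·0.0118592 = 0.201744
  f_III = C(9,5)·0.75^5·0.25^4 = 126·0.237305·0.00390625 = 0.116798
  f_IV = C(9,5)·0.78^5·0.22^4 = 126·0.288717·0.00234256 = 0.0852186
Weight by the priors:
  π_I·f_I = 0.31 × 0.024036 = 0.00745116
  π_II·f_II = 0.34 × 0.201744 = 0.0685929
  π_III·f_III = 0.09 × 0.116798 = 0.0105119
  π_IV·f_IV = 0.26 × 0.0852186 = 0.0221568
Marginal: 0.00745116 + 0.0685929 + 0.0105119 + 0.0221568 = 0.108713
P(Segment III | 5 clicks out of 9) = 0.0105119 / 0.108713 ≈ 0.097

0.097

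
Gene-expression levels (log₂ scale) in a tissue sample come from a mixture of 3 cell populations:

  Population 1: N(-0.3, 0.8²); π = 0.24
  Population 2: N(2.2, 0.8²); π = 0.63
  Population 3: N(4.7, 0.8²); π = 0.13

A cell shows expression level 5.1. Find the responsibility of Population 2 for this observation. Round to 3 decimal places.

P(component k | x) = π_k·f_k(x) / marginal(x), where marginal(x) = Σ_j π_j·f_j(x).
Evaluate each component's likelihood at the observed value:
  f_1 = (1/(0.8·√(2π)))·exp(−(5.1−-0.3)²/(2·0.8²)) = 0.498678·exp(-22.78125) = 6.36867e-11
  f_2 = (1/(0.8·√(2π)))·exp(−(5.1−2.2)²/(2·0.8²)) = 0.498678·exp(-6.57031) = 0.000698827
  f_3 = (1/(0.8·√(2π)))·exp(−(5.1−4.7)²/(2·0.8²)) = 0.498678·exp(-0.12500) = 0.440082
Prior × likelihood for each component:
  π_1·f_1 = 0.24 × 6.36867e-11 = 1.52848e-11
  π_2·f_2 = 0.63 × 0.000698827 = 0.000440261
  π_3·f_3 = 0.13 × 0.440082 = 0.0572106
Evidence: 1.52848e-11 + 0.000440261 + 0.0572106 = 0.0576509
So the posterior for Population 2 is 0.000440261 / 0.0576509 ≈ 0.008.

0.008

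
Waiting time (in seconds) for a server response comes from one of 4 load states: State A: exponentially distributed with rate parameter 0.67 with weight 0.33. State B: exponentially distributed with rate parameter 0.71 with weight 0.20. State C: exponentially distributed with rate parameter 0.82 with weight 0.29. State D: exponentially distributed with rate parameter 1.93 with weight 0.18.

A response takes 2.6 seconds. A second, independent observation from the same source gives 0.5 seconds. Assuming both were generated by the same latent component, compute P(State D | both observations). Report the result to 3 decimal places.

0.036

The responsibility of component k is w_k f_k(x) divided by Σ_j w_j f_j(x).
Since both observations come from the same component, the likelihood for component k is f_k(x₁)·f_k(x₂).
  f_A = [0.117364] × [0.479277] = 0.0562497
  f_B = [0.112086] × [0.497833] = 0.0558
  f_C = [0.0972519] × [0.544193] = 0.0529238
  f_D = [0.0127723] × [0.735298] = 0.00939141
Multiply by the mixture weights:
  w_A·f_A = 0.33 × 0.0562497 = 0.0185624
  w_B·f_B = 0.20 × 0.0558 = 0.01116
  w_C·f_C = 0.29 × 0.0529238 = 0.0153479
  w_D·f_D = 0.18 × 0.00939141 = 0.00169045
Evidence: 0.0185624 + 0.01116 + 0.0153479 + 0.00169045 = 0.0467608
So the posterior for State D is 0.00169045 / 0.0467608 ≈ 0.036.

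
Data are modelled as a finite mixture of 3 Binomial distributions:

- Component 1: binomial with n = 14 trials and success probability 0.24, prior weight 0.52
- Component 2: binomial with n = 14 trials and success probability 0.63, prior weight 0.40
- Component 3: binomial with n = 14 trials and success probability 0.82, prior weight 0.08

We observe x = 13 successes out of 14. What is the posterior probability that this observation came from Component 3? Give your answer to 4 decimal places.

By Bayes' theorem, P(k | x) = π_k f_k(x) / Σ_j π_j f_j(x).
Binomial probabilities:
  p_1 = 9.32584e-08
  p_2 = 0.0127572
  p_3 = 0.190977
Weight by the priors:
  π_1·p_1 = 0.52 × 9.32584e-08 = 4.84943e-08
  π_2·p_2 = 0.40 × 0.0127572 = 0.0051029
  π_3·p_3 = 0.08 × 0.190977 = 0.0152781
Denominator: 4.84943e-08 + 0.0051029 + 0.0152781 = 0.0203811
So the posterior for Component 3 is 0.0152781 / 0.0203811 ≈ 0.7496.

0.7496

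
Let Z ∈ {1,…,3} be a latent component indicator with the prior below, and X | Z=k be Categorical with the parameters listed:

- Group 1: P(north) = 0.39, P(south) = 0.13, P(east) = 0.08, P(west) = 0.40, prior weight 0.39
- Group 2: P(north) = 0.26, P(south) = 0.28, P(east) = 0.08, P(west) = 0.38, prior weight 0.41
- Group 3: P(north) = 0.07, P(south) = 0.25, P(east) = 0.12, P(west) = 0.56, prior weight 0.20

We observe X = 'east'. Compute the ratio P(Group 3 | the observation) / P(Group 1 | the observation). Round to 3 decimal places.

0.769

Posterior odds = (w_i f_i(x)) / (w_j f_j(x)); the normalising sum cancels.
Component likelihoods at x = 'east':
  p_1 = 0.08
  p_2 = 0.08
  p_3 = 0.12
Posterior odds = (w_3·p_3) / (w_1·p_1) = (0.20·0.12) / (0.39·0.08) = 0.024 / 0.0312 ≈ 0.769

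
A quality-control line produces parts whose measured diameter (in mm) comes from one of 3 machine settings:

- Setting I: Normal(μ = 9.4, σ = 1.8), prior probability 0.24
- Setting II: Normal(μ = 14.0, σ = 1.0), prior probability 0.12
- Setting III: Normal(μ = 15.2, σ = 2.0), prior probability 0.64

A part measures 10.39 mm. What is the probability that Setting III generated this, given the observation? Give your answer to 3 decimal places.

0.134

Apply Bayes' rule: the posterior for each component is proportional to its prior times its likelihood at x.
Normal densities:
  p_I = 0.190524
  p_II = 0.000590236
  p_III = 0.0110636
Weight by the priors:
  π_I·p_I = 0.24 × 0.190524 = 0.0457258
  π_II·p_II = 0.12 × 0.000590236 = 7.08283e-05
  π_III·p_III = 0.64 × 0.0110636 = 0.00708068
Evidence: 0.0457258 + 7.08283e-05 + 0.00708068 = 0.0528774
Responsibility of Setting III: 0.00708068 / 0.0528774 ≈ 0.134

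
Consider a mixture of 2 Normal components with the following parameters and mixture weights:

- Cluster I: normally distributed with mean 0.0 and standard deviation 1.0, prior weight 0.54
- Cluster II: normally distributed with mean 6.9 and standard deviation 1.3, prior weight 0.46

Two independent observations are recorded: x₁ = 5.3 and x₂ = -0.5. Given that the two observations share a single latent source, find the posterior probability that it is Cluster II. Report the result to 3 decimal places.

0.030

Apply Bayes' rule: the posterior for each component is proportional to its prior times its likelihood at x.
Since both observations come from the same component, the likelihood for component k is f_k(x₁)·f_k(x₂).
  p_I = [3.17135e-07] × [0.352065] = 1.11652e-07
  p_II = [0.143891] × [2.82411e-08] = 4.06365e-09
Multiply by the mixture weights:
  P(Z=I)·p_I = 0.54 × 1.11652e-07 = 6.02922e-08
  P(Z=II)·p_II = 0.46 × 4.06365e-09 = 1.86928e-09
Denominator: 6.02922e-08 + 1.86928e-09 = 6.21615e-08
P(Cluster II | x) ≈ 0.030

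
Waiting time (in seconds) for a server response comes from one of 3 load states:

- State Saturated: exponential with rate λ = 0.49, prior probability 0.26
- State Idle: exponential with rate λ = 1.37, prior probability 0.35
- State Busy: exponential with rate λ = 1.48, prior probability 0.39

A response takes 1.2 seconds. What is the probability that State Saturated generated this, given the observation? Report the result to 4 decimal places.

0.2710

P(component k | x) = π_k·f_k(x) / marginal(x), where marginal(x) = Σ_j π_j·f_j(x).
Component likelihoods at x = 1.2 seconds:
  f_Saturated = 0.49·e^(−0.49·1.2) = 0.49·e^(−0.5880) = 0.272164
  f_Idle = 1.37·e^(−1.37·1.2) = 1.37·e^(−1.6440) = 0.264692
  f_Busy = 1.48·e^(−1.48·1.2) = 1.48·e^(−1.7760) = 0.250585
Unnormalised posteriors:
  π_Saturated·f_Saturated = 0.26 × 0.272164 = 0.0707627
  π_Idle·f_Idle = 0.35 × 0.264692 = 0.0926421
  π_Busy·f_Busy = 0.39 × 0.250585 = 0.0977281
Normaliser: 0.0707627 + 0.0926421 + 0.0977281 = 0.261133
So the posterior for State Saturated is 0.0707627 / 0.261133 ≈ 0.2710.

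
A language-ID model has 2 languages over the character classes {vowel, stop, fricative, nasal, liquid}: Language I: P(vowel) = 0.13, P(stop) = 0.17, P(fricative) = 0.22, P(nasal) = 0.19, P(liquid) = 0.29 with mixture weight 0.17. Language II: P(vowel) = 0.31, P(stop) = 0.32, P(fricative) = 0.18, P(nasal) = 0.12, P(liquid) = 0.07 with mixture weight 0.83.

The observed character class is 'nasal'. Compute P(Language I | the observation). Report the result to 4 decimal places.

Apply Bayes' rule: the posterior for each component is proportional to its prior times its likelihood at x.
Component likelihoods at x = 'nasal':
  f_I = 0.19
  f_II = 0.12
Prior × likelihood for each component:
  w_I·f_I = 0.17 × 0.19 = 0.0323
  w_II·f_II = 0.83 × 0.12 = 0.0996
Sum: 0.0323 + 0.0996 = 0.1319
P(Language I | data) = 0.0323 / 0.1319 ≈ 0.2449

0.2449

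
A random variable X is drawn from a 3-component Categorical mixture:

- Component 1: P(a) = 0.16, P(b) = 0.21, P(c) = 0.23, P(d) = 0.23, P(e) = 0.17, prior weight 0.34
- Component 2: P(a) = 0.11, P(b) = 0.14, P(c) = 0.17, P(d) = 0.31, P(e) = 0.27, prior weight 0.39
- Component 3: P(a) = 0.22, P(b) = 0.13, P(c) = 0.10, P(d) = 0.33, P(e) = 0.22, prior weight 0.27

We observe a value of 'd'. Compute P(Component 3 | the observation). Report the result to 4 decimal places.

Apply Bayes' rule: the posterior for each component is proportional to its prior times its likelihood at x.
Component likelihoods at x = 'd':
  f_1 = P(d | comp) = 0.23
  f_2 = P(d | comp) = 0.31
  f_3 = P(d | comp) = 0.33
Prior × likelihood for each component:
  P(Z=1)·f_1 = 0.34 × 0.23 = 0.0782
  P(Z=2)·f_2 = 0.39 × 0.31 = 0.1209
  P(Z=3)·f_3 = 0.27 × 0.33 = 0.0891
Marginal: 0.0782 + 0.1209 + 0.0891 = 0.2882
Responsibility of Component 3: 0.0891 / 0.2882 ≈ 0.3092

0.3092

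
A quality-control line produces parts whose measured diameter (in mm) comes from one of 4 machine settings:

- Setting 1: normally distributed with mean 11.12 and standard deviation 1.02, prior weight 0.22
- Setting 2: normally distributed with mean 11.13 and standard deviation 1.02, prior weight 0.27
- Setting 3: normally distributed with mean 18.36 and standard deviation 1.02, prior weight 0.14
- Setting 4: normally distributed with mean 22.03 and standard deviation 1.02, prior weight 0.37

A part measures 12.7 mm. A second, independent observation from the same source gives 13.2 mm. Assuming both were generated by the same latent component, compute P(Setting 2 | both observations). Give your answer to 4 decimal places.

P(component k | x) = P(Z=k)·f_k(x) / marginal(x), where marginal(x) = Σ_j P(Z=j)·f_j(x).
Since both observations come from the same component, the likelihood for component k is f_k(x₁)·f_k(x₂).
  p_1 = [0.117835] × [0.0489018] = 0.00576233
  p_2 = [0.119632] × [0.0498869] = 0.00596808
  p_3 = [8.05369e-08] × [1.08429e-06] = 8.7325e-14
  p_4 = [2.65391e-19] × [2.08458e-17] = 5.53229e-36
Prior × likelihood for each component:
  P(Z=1)·p_1 = 0.22 × 0.00576233 = 0.00126771
  P(Z=2)·p_2 = 0.27 × 0.00596808 = 0.00161138
  P(Z=3)·p_3 = 0.14 × 8.7325e-14 = 1.22255e-14
  P(Z=4)·p_4 = 0.37 × 5.53229e-36 = 2.04695e-36
Normaliser: 0.00126771 + 0.00161138 + 1.22255e-14 + 2.04695e-36 = 0.00287909
Responsibility of Setting 2: 0.00161138 / 0.00287909 ≈ 0.5597

0.5597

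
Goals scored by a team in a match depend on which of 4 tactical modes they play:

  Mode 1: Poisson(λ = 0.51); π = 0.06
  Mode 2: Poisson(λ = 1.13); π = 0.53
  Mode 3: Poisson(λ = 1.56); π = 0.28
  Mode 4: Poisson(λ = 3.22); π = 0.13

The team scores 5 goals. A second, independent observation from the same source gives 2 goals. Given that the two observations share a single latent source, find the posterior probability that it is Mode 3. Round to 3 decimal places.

0.241

The responsibility of component k is π_k f_k(x) divided by Σ_j π_j f_j(x).
Since both observations come from the same component, the likelihood for component k is f_k(x₁)·f_k(x₂).
  L_1 = [e^(−0.51)·0.51^5/5! = 0.000172655] × [0.0780945] = 1.34834e-05
  L_2 = [e^(−1.13)·1.13^5/5! = 0.00495973] × [0.206241] = 0.0010229
  L_3 = [e^(−1.56)·1.56^5/5! = 0.0161787] × [0.255694] = 0.00413678
  L_4 = [e^(−3.22)·3.22^5/5! = 0.115258] × [0.207135] = 0.0238739
Prior × likelihood for each component:
  π_1·L_1 = 0.06 × 1.34834e-05 = 8.09004e-07
  π_2·L_2 = 0.53 × 0.0010229 = 0.000542136
  π_3·L_3 = 0.28 × 0.00413678 = 0.0011583
  π_4·L_4 = 0.13 × 0.0238739 = 0.00310361
Normaliser: 8.09004e-07 + 0.000542136 + 0.0011583 + 0.00310361 = 0.00480485
So the posterior for Mode 3 is 0.0011583 / 0.00480485 ≈ 0.241.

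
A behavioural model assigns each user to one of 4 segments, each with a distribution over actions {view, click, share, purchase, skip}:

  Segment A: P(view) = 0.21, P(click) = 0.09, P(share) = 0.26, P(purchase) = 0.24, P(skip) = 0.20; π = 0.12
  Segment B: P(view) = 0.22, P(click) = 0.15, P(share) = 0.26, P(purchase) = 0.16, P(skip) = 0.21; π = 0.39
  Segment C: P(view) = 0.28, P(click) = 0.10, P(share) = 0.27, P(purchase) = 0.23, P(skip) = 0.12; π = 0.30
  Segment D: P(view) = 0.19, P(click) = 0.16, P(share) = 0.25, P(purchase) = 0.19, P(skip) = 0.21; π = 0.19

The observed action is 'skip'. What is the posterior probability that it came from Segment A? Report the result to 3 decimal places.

By Bayes' theorem, P(k | x) = π_k f_k(x) / Σ_j π_j f_j(x).
Categorical probabilities:
  f_A = P(skip | comp) = 0.20
  f_B = P(skip | comp) = 0.21
  f_C = P(skip | comp) = 0.12
  f_D = P(skip | comp) = 0.21
Multiply by the mixture weights:
  π_A·f_A = 0.12 × 0.2 = 0.024
  π_B·f_B = 0.39 × 0.21 = 0.0819
  π_C·f_C = 0.30 × 0.12 = 0.036
  π_D·f_D = 0.19 × 0.21 = 0.0399
Sum: 0.024 + 0.0819 + 0.036 + 0.0399 = 0.1818
So the posterior for Segment A is 0.024 / 0.1818 ≈ 0.132.

0.132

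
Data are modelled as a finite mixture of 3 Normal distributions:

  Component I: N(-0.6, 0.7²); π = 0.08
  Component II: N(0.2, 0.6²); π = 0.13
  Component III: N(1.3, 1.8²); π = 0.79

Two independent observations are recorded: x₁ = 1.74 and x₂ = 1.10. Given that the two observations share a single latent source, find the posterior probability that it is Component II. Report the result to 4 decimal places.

0.0182

P(component k | x) = π_k·f_k(x) / marginal(x), where marginal(x) = Σ_j π_j·f_j(x).
Since both observations come from the same component, the likelihood for component k is f_k(x₁)·f_k(x₂).
  p_I = [0.00213431] × [0.0298598] = 6.37301e-05
  p_II = [0.0246741] × [0.215863] = 0.00532621
  p_III = [0.215111] × [0.220271] = 0.0473826
Weight by the priors:
  π_I·p_I = 0.08 × 6.37301e-05 = 5.09841e-06
  π_II·p_II = 0.13 × 0.00532621 = 0.000692408
  π_III·p_III = 0.79 × 0.0473826 = 0.0374323
Denominator: 5.09841e-06 + 0.000692408 + 0.0374323 = 0.0381298
Responsibility of Component II: 0.000692408 / 0.0381298 ≈ 0.0182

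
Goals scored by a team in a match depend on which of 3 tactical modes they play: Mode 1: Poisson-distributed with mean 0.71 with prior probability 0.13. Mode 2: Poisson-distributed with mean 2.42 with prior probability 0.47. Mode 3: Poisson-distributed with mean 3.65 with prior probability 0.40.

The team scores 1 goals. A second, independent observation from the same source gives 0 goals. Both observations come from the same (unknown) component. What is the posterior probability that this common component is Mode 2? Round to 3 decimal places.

0.279

Apply Bayes' rule: the posterior for each component is proportional to its prior times its likelihood at x.
Since both observations come from the same component, the likelihood for component k is f_k(x₁)·f_k(x₂).
  L_1 = [0.349067] × [0.491644] = 0.171617
  L_2 = [0.21519] × [0.0889216] = 0.0191351
  L_3 = [0.0948676] × [0.0259911] = 0.00246572
Unnormalised posteriors:
  π_1·L_1 = 0.13 × 0.171617 = 0.0223102
  π_2·L_2 = 0.47 × 0.0191351 = 0.00899348
  π_3·L_3 = 0.40 × 0.00246572 = 0.000986287
Evidence: 0.0223102 + 0.00899348 + 0.000986287 = 0.03229
So the posterior for Mode 2 is 0.00899348 / 0.03229 ≈ 0.279.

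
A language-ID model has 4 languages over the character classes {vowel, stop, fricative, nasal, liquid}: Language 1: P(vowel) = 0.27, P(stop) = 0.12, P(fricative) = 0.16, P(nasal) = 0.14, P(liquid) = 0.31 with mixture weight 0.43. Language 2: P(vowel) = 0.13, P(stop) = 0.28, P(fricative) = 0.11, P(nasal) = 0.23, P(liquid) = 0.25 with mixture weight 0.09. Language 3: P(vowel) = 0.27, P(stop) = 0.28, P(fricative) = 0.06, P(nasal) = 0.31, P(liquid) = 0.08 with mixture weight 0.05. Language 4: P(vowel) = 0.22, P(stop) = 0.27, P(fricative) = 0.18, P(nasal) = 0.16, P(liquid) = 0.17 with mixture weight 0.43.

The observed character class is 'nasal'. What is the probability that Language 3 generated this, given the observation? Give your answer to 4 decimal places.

Posterior ∝ prior × likelihood, so P(k | x) ∝ π_k f_k(x); normalise over all components.
Evaluate each component's likelihood at the observed value:
  f_1 = P(nasal | comp) = 0.14
  f_2 = P(nasal | comp) = 0.23
  f_3 = P(nasal | comp) = 0.31
  f_4 = P(nasal | comp) = 0.16
Unnormalised posteriors:
  π_1·f_1 = 0.43 × 0.14 = 0.0602
  π_2·f_2 = 0.09 × 0.23 = 0.0207
  π_3·f_3 = 0.05 × 0.31 = 0.0155
  π_4·f_4 = 0.43 × 0.16 = 0.0688
Denominator: 0.0602 + 0.0207 + 0.0155 + 0.0688 = 0.1652
Responsibility of Language 3: 0.0155 / 0.1652 ≈ 0.0938

0.0938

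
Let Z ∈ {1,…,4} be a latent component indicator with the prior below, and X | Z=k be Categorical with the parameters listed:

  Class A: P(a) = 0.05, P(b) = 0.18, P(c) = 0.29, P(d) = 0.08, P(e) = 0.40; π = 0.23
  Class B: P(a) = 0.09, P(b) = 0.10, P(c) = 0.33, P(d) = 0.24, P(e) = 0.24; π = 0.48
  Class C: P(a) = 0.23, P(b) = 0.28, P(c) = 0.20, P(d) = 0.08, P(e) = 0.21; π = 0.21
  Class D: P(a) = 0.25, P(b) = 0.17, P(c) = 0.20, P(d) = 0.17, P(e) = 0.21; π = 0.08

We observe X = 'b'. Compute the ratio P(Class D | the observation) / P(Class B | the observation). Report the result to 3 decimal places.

0.283

Since P(k|x) ∝ P(Z=k) f_k(x), the posterior odds are P(Z=i) f_i(x) / (P(Z=j) f_j(x)).
Component likelihoods at x = 'b':
  p_A = P(b | comp) = 0.18
  p_B = P(b | comp) = 0.10
  p_C = P(b | comp) = 0.28
  p_D = P(b | comp) = 0.17
0.0136 / 0.048 ≈ 0.283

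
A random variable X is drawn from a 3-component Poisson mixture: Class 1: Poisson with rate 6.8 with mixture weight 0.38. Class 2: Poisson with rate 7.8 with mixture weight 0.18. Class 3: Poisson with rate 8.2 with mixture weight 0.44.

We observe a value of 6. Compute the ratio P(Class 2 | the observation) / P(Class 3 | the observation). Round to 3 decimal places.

0.452

Only the two components matter; the odds are (π_i f_i(x)) / (π_j f_j(x)).
Evaluate each component's likelihood at the observed value:
  p_1 = e^(−6.8)·6.8^6/6! = 0.152939
  p_2 = e^(−7.8)·7.8^6/6! = 0.128156
  p_3 = e^(−8.2)·8.2^6/6! = 0.115967
Odds = (0.18/0.44) × (0.128156/0.115967) = 0.409091 × 1.1051 ≈ 0.452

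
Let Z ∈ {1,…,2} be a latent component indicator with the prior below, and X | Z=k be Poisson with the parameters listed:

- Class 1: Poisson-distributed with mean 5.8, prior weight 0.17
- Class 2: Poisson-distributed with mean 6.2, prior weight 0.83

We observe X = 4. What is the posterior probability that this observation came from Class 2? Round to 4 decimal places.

Apply Bayes' rule: the posterior for each component is proportional to its prior times its likelihood at x.
Poisson probabilities:
  p_1 = 0.142755
  p_2 = 0.124948
Unnormalised posteriors:
  P(Z=1)·p_1 = 0.17 × 0.142755 = 0.0242684
  P(Z=2)·p_2 = 0.83 × 0.124948 = 0.103707
Sum: 0.0242684 + 0.103707 = 0.127975
P(Class 2 | 4) ≈ 0.8104

0.8104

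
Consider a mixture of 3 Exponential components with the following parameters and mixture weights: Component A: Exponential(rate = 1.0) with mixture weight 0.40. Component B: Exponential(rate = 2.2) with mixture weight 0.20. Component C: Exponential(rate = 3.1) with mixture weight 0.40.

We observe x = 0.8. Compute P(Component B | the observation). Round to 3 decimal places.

0.211

The responsibility of component k is π_k f_k(x) divided by Σ_j π_j f_j(x).
Exponential densities:
  p_A = 1.0·e^(−1.0·0.8) = 1.0·e^(−0.8000) = 0.449329
  p_B = 2.2·e^(−2.2·0.8) = 2.2·e^(−1.7600) = 0.378499
  p_C = 3.1·e^(−3.1·0.8) = 3.1·e^(−2.4800) = 0.259604
Unnormalised posteriors:
  π_A·p_A = 0.40 × 0.449329 = 0.179732
  π_B·p_B = 0.20 × 0.378499 = 0.0756997
  π_C·p_C = 0.40 × 0.259604 = 0.103842
Marginal: 0.179732 + 0.0756997 + 0.103842 = 0.359273
P(Component B | the observation) ≈ 0.211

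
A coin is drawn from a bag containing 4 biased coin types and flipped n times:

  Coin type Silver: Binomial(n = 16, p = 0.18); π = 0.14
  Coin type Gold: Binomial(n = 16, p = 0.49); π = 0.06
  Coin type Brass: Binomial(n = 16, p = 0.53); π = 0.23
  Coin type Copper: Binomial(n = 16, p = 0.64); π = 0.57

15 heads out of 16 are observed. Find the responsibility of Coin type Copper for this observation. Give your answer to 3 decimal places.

The responsibility of component k is P(Z=k) f_k(x) divided by Σ_j P(Z=j) f_j(x).
Component likelihoods at x = 15 heads out of 16:
  L_Silver = C(16,15)·0.18^15·0.82^1 = 16·6.74664e-12·0.82 = 8.85159e-11
  L_Gold = C(16,15)·0.49^15·0.51^1 = 16·2.25393e-05·0.51 = 0.000183921
  L_Brass = C(16,15)·0.53^15·0.47^1 = 16·7.31372e-05·0.47 = 0.000549991
  L_Copper = C(16,15)·0.64^15·0.36^1 = 16·0.00123794·0.36 = 0.00713053
Unnormalised posteriors:
  P(Z=Silver)·L_Silver = 0.14 × 8.85159e-11 = 1.23922e-11
  P(Z=Gold)·L_Gold = 0.06 × 0.000183921 = 1.10353e-05
  P(Z=Brass)·L_Brass = 0.23 × 0.000549991 = 0.000126498
  P(Z=Copper)·L_Copper = 0.57 × 0.00713053 = 0.0040644
Sum: 1.23922e-11 + 1.10353e-05 + 0.000126498 + 0.0040644 = 0.00420194
P(Coin type Copper | the observation) ≈ 0.967

0.967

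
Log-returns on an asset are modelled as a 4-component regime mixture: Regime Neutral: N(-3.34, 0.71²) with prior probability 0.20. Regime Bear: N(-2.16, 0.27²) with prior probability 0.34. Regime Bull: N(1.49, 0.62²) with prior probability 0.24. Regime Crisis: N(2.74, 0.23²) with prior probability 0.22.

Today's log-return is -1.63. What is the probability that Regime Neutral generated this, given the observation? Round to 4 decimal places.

By Bayes' theorem, P(k | x) = P(Z=k) f_k(x) / Σ_j P(Z=j) f_j(x).
Component likelihoods at x = -1.63:
  f_Neutral = 0.0309072
  f_Bear = 0.215194
  f_Bull = 2.03969e-06
  f_Crisis = 7.06363e-79
Weight by the priors:
  P(Z=Neutral)·f_Neutral = 0.20 × 0.0309072 = 0.00618144
  P(Z=Bear)·f_Bear = 0.34 × 0.215194 = 0.0731658
  P(Z=Bull)·f_Bull = 0.24 × 2.03969e-06 = 4.89525e-07
  P(Z=Crisis)·f_Crisis = 0.22 × 7.06363e-79 = 1.554e-79
Evidence: 0.00618144 + 0.0731658 + 4.89525e-07 + 1.554e-79 = 0.0793478
P(Regime Neutral | the observation) = 0.00618144 / 0.0793478 ≈ 0.0779

0.0779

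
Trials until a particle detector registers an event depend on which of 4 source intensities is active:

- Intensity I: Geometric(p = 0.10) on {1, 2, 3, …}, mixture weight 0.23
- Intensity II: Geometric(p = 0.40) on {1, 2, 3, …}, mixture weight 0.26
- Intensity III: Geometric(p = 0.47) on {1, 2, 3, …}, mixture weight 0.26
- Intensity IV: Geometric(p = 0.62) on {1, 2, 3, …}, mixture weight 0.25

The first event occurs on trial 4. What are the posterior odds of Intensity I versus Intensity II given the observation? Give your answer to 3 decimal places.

Only the two components matter; the odds are (π_i f_i(x)) / (π_j f_j(x)).
Evaluate each component's likelihood at the observed value:
  p_I = 0.0729
  p_II = 0.0864
  p_III = 0.0699722
  p_IV = 0.0340206
Posterior odds = (π_I·p_I) / (π_II·p_II) = (0.23·0.0729) / (0.26·0.0864) = 0.016767 / 0.022464 ≈ 0.746

0.746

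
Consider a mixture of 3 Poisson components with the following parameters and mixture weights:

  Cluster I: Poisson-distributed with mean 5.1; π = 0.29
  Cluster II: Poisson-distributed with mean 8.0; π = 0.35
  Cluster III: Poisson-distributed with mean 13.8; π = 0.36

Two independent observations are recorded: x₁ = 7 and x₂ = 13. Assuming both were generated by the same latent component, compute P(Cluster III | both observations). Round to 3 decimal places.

0.332

Apply Bayes' rule: the posterior for each component is proportional to its prior times its likelihood at x.
Since both observations come from the same component, the likelihood for component k is f_k(x₁)·f_k(x₂).
  p_I = [0.108557] × [0.00154607] = 0.000167837
  p_II = [0.139587] × [0.0296165] = 0.00413406
  p_III = [0.019207] × [0.10737] = 0.00206226
Prior × likelihood for each component:
  P(Z=I)·p_I = 0.29 × 0.000167837 = 4.86729e-05
  P(Z=II)·p_II = 0.35 × 0.00413406 = 0.00144692
  P(Z=III)·p_III = 0.36 × 0.00206226 = 0.000742413
Normaliser: 4.86729e-05 + 0.00144692 + 0.000742413 = 0.00223801
So the posterior for Cluster III is 0.000742413 / 0.00223801 ≈ 0.332.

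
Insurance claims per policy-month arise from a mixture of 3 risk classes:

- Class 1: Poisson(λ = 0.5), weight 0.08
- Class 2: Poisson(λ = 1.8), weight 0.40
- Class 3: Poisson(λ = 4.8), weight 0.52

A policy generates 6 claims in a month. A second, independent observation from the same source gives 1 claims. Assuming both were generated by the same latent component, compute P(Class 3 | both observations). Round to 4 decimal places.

0.7554

By Bayes' theorem, P(k | x) = w_k f_k(x) / Σ_j w_j f_j(x).
Since both observations come from the same component, the likelihood for component k is f_k(x₁)·f_k(x₂).
  f_1 = [1.31626e-05] × [0.303265] = 3.99175e-06
  f_2 = [0.00780859] × [0.297538] = 0.00232335
  f_3 = [0.139798] × [0.0395028] = 0.00552242
Unnormalised posteriors:
  w_1·f_1 = 0.08 × 3.99175e-06 = 3.1934e-07
  w_2·f_2 = 0.40 × 0.00232335 = 0.000929341
  w_3·f_3 = 0.52 × 0.00552242 = 0.00287166
Denominator: 3.1934e-07 + 0.000929341 + 0.00287166 = 0.00380132
Responsibility of Class 3: 0.00287166 / 0.00380132 ≈ 0.7554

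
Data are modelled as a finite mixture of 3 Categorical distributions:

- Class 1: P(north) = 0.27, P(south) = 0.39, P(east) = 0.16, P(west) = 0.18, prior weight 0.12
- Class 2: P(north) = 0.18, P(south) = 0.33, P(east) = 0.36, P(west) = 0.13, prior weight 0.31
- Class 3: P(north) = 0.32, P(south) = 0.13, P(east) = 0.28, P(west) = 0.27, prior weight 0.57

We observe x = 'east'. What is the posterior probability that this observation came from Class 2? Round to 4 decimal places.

P(component k | x) = w_k·f_k(x) / marginal(x), where marginal(x) = Σ_j w_j·f_j(x).
Component likelihoods at x = 'east':
  L_1 = 0.16
  L_2 = 0.36
  L_3 = 0.28
Weight by the priors:
  w_1·L_1 = 0.12 × 0.16 = 0.0192
  w_2·L_2 = 0.31 × 0.36 = 0.1116
  w_3·L_3 = 0.57 × 0.28 = 0.1596
Evidence: 0.0192 + 0.1116 + 0.1596 = 0.2904
So the posterior for Class 2 is 0.1116 / 0.2904 ≈ 0.3843.

0.3843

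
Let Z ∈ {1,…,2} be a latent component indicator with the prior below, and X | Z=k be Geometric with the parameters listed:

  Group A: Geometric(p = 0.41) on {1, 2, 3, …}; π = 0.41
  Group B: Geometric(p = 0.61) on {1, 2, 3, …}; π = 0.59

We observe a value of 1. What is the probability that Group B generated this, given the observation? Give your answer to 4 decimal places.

0.6816

By Bayes' theorem, P(k | x) = π_k f_k(x) / Σ_j π_j f_j(x).
Evaluate each component's likelihood at the observed value:
  p_A = 0.41·(1−0.41)^0 = 0.41·1 = 0.41
  p_B = 0.61·(1−0.61)^0 = 0.61·1 = 0.61
Prior × likelihood for each component:
  π_A·p_A = 0.41 × 0.41 = 0.1681
  π_B·p_B = 0.59 × 0.61 = 0.3599
Marginal: 0.1681 + 0.3599 = 0.528
P(Group B | data) ≈ 0.6816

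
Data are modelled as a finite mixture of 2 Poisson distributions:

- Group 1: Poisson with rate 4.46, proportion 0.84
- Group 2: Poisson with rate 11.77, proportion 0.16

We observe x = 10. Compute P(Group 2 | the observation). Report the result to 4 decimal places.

By Bayes' theorem, P(k | x) = P(Z=k) f_k(x) / Σ_j P(Z=j) f_j(x).
Evaluate each component's likelihood at the observed value:
  f_1 = e^(−4.46)·4.46^10/10! = 0.00992275
  f_2 = e^(−11.77)·11.77^10/10! = 0.108732
Prior × likelihood for each component:
  P(Z=1)·f_1 = 0.84 × 0.00992275 = 0.00833511
  P(Z=2)·f_2 = 0.16 × 0.108732 = 0.017397
Marginal: 0.00833511 + 0.017397 = 0.0257322
Responsibility of Group 2: 0.017397 / 0.0257322 ≈ 0.6761

0.6761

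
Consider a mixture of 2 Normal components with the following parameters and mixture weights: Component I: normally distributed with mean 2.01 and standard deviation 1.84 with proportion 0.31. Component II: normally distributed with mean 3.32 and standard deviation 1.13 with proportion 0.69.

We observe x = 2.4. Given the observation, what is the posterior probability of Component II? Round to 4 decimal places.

0.7269

Apply Bayes' rule: the posterior for each component is proportional to its prior times its likelihood at x.
Normal densities:
  L_I = 0.212
  L_II = 0.253451
Prior × likelihood for each component:
  w_I·L_I = 0.31 × 0.212 = 0.0657201
  w_II·L_II = 0.69 × 0.253451 = 0.174881
Normaliser: 0.0657201 + 0.174881 = 0.240601
P(Component II | data) = 0.174881 / 0.240601 ≈ 0.7269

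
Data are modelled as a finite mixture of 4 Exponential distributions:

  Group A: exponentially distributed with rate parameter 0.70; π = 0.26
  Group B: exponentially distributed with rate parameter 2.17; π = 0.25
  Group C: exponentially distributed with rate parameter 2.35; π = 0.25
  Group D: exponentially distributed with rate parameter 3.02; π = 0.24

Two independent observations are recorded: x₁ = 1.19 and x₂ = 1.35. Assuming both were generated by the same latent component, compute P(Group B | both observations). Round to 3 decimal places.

By Bayes' theorem, P(k | x) = P(Z=k) f_k(x) / Σ_j P(Z=j) f_j(x).
Since both observations come from the same component, the likelihood for component k is f_k(x₁)·f_k(x₂).
  p_A = [0.70·e^(−0.70·1.19) = 0.70·e^(−0.8330) = 0.30432] × [0.272076] = 0.0827981
  p_B = [2.17·e^(−2.17·1.19) = 2.17·e^(−2.5823) = 0.164052] × [0.11593] = 0.0190185
  p_C = [2.35·e^(−2.35·1.19) = 2.35·e^(−2.7965) = 0.143405] × [0.098462] = 0.0141199
  p_D = [3.02·e^(−3.02·1.19) = 3.02·e^(−3.5938) = 0.0830308] × [0.051214] = 0.00425234
Prior × likelihood for each component:
  P(Z=A)·p_A = 0.26 × 0.0827981 = 0.0215275
  P(Z=B)·p_B = 0.25 × 0.0190185 = 0.00475461
  P(Z=C)·p_C = 0.25 × 0.0141199 = 0.00352998
  P(Z=D)·p_D = 0.24 × 0.00425234 = 0.00102056
Normaliser: 0.0215275 + 0.00475461 + 0.00352998 + 0.00102056 = 0.0308327
P(Group B | x₁,x₂) ≈ 0.154

0.154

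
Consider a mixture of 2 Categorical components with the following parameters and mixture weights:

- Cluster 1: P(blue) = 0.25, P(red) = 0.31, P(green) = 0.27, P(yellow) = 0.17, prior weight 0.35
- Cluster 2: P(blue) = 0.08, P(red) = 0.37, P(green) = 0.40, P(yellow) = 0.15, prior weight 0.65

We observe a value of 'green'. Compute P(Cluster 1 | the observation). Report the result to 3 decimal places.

P(component k | x) = w_k·f_k(x) / marginal(x), where marginal(x) = Σ_j w_j·f_j(x).
Component likelihoods at x = 'green':
  f_1 = 0.27
  f_2 = 0.4
Multiply by the mixture weights:
  w_1·f_1 = 0.35 × 0.27 = 0.0945
  w_2·f_2 = 0.65 × 0.4 = 0.26
Sum: 0.0945 + 0.26 = 0.3545
P(Cluster 1 | data) = 0.0945 / 0.3545 ≈ 0.267

0.267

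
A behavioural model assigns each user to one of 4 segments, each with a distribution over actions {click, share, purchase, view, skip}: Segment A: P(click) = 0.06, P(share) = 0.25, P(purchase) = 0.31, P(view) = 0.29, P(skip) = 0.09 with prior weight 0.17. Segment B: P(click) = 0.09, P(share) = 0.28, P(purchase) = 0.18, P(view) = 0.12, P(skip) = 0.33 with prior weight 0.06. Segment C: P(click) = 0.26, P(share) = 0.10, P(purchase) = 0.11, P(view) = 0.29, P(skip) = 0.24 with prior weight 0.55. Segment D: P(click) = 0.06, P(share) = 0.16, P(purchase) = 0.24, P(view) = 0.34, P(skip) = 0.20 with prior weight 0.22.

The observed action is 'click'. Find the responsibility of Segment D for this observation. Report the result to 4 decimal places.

0.0768

Apply Bayes' rule: the posterior for each component is proportional to its prior times its likelihood at x.
Categorical probabilities:
  f_A = P(click | comp) = 0.06
  f_B = P(click | comp) = 0.09
  f_C = P(click | comp) = 0.26
  f_D = P(click | comp) = 0.06
Weight by the priors:
  P(Z=A)·f_A = 0.17 × 0.06 = 0.0102
  P(Z=B)·f_B = 0.06 × 0.09 = 0.0054
  P(Z=C)·f_C = 0.55 × 0.26 = 0.143
  P(Z=D)·f_D = 0.22 × 0.06 = 0.0132
Sum: 0.0102 + 0.0054 + 0.143 + 0.0132 = 0.1718
P(Segment D | 'click') = 0.0132 / 0.1718 ≈ 0.0768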